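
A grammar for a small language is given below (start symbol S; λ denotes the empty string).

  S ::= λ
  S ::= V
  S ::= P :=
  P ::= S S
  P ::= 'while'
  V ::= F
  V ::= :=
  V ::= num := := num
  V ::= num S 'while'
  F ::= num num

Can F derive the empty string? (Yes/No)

Nullable nonterminals: P, S.
No production of F has an RHS whose symbols are all nullable, so F is not nullable.

No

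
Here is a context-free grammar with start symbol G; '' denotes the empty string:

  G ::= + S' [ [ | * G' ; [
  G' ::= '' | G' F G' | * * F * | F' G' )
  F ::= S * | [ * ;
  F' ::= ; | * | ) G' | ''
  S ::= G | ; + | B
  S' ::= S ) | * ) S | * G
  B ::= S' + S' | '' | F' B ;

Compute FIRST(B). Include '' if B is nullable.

From B ::= S' + S': add FIRST(S') = { ), *, +, ; }.
B ::= '' contributes ''.
From B ::= F' B ;: F', B nullable, take FIRST(F') ∪ FIRST(B) ∪ {;} = { ), *, +, ; }.
Union: FIRST(B) = { ), *, +, ;, '' }.

{ ), *, +, ;, '' }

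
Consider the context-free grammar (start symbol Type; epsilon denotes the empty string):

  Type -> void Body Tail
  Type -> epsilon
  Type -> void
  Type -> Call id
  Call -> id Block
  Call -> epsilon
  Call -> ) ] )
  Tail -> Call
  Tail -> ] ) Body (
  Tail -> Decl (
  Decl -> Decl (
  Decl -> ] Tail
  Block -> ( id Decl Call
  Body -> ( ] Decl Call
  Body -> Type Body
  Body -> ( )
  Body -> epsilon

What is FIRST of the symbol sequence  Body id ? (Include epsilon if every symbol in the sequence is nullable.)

{ (, ), id, void }

Add FIRST(Body)\{epsilon} = { (, ), id, void }; Body is nullable, continue.
id is a terminal; add {id} and stop.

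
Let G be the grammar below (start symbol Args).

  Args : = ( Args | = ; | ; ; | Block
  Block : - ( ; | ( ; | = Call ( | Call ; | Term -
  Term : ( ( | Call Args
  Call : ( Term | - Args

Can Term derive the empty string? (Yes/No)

No

No nonterminal in this grammar is nullable.
No production of Term has an RHS whose symbols are all nullable, so Term is not nullable.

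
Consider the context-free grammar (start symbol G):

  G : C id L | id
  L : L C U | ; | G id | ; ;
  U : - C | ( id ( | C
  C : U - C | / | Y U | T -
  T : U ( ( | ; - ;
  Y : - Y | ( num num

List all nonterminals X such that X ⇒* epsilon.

No nonterminal has an empty production or an RHS whose symbols are all nullable.

{ } (none)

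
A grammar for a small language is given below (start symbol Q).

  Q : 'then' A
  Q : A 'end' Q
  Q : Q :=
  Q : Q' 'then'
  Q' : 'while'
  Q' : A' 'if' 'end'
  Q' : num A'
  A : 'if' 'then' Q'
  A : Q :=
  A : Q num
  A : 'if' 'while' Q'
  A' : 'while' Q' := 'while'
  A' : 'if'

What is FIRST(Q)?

Q : 'then' A contributes {'then'}.
From Q : A 'end' Q: add FIRST(A) = { 'if', 'then', 'while', num }.
From Q : Q :=: add FIRST(Q) = { 'if', 'then', 'while', num }.
From Q : Q' 'then': add FIRST(Q') = { 'if', 'while', num }.
Union: FIRST(Q) = { 'if', 'then', 'while', num }.

{ 'if', 'then', 'while', num }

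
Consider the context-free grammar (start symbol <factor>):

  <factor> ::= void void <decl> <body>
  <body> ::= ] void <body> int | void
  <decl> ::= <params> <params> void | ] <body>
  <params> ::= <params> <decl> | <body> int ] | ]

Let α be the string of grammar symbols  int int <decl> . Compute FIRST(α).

int is a terminal; add {int} and stop.

{ int }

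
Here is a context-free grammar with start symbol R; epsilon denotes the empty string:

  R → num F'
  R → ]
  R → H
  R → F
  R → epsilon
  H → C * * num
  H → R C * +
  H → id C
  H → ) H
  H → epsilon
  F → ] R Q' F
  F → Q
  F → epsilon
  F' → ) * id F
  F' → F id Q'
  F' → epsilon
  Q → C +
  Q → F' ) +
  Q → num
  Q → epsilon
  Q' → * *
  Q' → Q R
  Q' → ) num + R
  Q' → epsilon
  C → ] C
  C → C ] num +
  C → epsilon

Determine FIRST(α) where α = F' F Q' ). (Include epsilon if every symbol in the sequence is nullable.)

{ ), *, +, ], id, num }

Add FIRST(F')\{epsilon} = { ), +, ], id, num }; F' is nullable, continue.
Add FIRST(F)\{epsilon} = { ), +, ], id, num }; F is nullable, continue.
Add FIRST(Q')\{epsilon} = { ), *, +, ], id, num }; Q' is nullable, continue.
) is a terminal; add {)} and stop.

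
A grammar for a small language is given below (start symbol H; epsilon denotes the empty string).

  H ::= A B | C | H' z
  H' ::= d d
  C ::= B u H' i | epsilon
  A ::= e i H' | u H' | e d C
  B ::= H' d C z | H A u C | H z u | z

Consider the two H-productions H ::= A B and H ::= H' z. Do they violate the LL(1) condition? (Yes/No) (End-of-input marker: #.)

FIRST(A B) = { e, u } and FIRST(H' z) = { d }.
The FIRST sets are disjoint and neither alternative is nullable — no conflict.

No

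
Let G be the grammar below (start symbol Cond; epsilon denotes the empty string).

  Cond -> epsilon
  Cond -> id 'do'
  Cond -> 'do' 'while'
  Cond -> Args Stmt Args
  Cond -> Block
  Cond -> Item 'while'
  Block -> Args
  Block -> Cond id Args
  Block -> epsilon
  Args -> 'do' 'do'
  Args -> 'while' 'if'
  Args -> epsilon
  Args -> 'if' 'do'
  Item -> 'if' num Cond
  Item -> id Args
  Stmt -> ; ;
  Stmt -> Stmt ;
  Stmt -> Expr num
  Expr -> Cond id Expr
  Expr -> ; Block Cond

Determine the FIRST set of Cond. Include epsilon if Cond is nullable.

{ 'do', 'if', 'while', ;, id, epsilon }

Cond -> epsilon contributes epsilon.
Cond -> id 'do' contributes {id}.
Cond -> 'do' 'while' contributes {'do'}.
From Cond -> Args Stmt Args: Args nullable, take FIRST(Args) ∪ FIRST(Stmt) = { 'do', 'if', 'while', ;, id }.
From Cond -> Block: add FIRST(Block) = { 'do', 'if', 'while', ;, id, epsilon } (including epsilon since Block is nullable).
From Cond -> Item 'while': add FIRST(Item) = { 'if', id }.
Union: FIRST(Cond) = { 'do', 'if', 'while', ;, id, epsilon }.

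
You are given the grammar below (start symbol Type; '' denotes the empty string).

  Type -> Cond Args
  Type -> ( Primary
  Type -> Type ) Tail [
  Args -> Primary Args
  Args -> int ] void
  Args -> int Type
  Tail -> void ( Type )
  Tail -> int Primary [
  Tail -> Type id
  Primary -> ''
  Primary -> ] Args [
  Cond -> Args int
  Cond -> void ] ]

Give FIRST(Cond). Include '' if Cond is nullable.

{ ], int, void }

From Cond -> Args int: add FIRST(Args) = { ], int }.
Cond -> void ] ] contributes {void}.
Union: FIRST(Cond) = { ], int, void }.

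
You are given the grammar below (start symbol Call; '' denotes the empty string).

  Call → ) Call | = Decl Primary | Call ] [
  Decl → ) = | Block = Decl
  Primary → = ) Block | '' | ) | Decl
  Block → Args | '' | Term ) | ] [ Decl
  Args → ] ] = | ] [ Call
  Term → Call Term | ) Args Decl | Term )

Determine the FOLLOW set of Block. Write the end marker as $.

In Decl → Block = Decl: add FIRST(= Decl) = { = }.
In Primary → = ) Block: Block is at the end, add FOLLOW(Primary) = { $, ), =, ] }.
Union: FOLLOW(Block) = { $, ), =, ] }.

{ $, ), =, ] }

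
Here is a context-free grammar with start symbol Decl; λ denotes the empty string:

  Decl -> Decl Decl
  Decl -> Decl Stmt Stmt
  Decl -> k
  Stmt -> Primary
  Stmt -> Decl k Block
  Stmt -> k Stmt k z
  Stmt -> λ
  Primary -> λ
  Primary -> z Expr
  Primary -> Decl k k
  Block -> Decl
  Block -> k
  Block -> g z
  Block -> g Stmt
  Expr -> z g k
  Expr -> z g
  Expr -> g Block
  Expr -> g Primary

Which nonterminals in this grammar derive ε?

Directly nullable (have an λ-production): Stmt, Primary.
No other nonterminal has a production whose RHS symbols are all nullable.

{ Primary, Stmt }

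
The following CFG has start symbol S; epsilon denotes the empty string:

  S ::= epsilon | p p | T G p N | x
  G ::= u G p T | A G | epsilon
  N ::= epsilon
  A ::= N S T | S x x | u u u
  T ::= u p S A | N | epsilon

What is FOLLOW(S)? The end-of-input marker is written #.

S is the start symbol, so # ∈ FOLLOW(S).
In A ::= N S T: add FIRST(T)\{epsilon} = { u }.
  Since T is nullable, also add FOLLOW(A) = { p, u, x }.
In A ::= S x x: add FIRST(x x) = { x }.
In T ::= u p S A: add FIRST(A)\{epsilon} = { p, u, x }.
  Since A is nullable, also add FOLLOW(T) = { p, u, x }.
Union: FOLLOW(S) = { #, p, u, x }.

{ #, p, u, x }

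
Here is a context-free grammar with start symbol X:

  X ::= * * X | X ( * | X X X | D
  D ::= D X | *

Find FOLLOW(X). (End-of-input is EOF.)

{ EOF, (, * }

X is the start symbol, so EOF ∈ FOLLOW(X).
In X ::= * * X: X is at the end, add FOLLOW(X) = { EOF, (, * }.
In X ::= X ( *: add FIRST(( *) = { ( }.
In X ::= X X X: add FIRST(X X) = { * }.
In X ::= X X X: add FIRST(X) = { * }.
In X ::= X X X: X is at the end, add FOLLOW(X) = { EOF, (, * }.
In D ::= D X: X is at the end, add FOLLOW(D) = { EOF, (, * }.
Union: FOLLOW(X) = { EOF, (, * }.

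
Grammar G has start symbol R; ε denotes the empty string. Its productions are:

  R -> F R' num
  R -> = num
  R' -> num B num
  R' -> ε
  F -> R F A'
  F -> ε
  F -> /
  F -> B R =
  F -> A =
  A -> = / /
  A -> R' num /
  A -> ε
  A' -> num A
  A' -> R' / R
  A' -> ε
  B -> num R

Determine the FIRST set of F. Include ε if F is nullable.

From F -> R F A': add FIRST(R) = { /, =, num }.
F -> ε contributes ε.
F -> / contributes {/}.
From F -> B R =: add FIRST(B) = { num }.
From F -> A =: A nullable, take FIRST(A) ∪ {=} = { =, num }.
Union: FIRST(F) = { /, =, num, ε }.

{ /, =, num, ε }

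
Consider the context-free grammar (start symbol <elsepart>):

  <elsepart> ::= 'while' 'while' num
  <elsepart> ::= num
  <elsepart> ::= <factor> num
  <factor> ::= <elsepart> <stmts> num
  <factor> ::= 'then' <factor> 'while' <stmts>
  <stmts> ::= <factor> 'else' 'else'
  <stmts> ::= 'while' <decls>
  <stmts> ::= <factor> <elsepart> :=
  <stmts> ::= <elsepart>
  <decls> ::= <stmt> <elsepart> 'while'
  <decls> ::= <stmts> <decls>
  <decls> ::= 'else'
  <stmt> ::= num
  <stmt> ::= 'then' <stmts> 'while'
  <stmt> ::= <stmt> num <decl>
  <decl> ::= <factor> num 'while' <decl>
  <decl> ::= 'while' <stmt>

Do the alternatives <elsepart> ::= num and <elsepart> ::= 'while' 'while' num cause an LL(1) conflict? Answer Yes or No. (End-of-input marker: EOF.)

No

FIRST(num) = { num } and FIRST('while' 'while' num) = { 'while' }.
The FIRST sets are disjoint and neither alternative is nullable — no conflict.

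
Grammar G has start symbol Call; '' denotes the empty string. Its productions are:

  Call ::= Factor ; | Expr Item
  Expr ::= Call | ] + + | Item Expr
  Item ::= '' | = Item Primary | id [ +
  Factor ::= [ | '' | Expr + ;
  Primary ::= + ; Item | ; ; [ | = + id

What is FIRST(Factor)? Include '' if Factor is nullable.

Factor ::= [ contributes {[}.
Factor ::= '' contributes ''.
From Factor ::= Expr + ;: add FIRST(Expr) = { ;, =, [, ], id }.
Union: FIRST(Factor) = { ;, =, [, ], id, '' }.

{ ;, =, [, ], id, '' }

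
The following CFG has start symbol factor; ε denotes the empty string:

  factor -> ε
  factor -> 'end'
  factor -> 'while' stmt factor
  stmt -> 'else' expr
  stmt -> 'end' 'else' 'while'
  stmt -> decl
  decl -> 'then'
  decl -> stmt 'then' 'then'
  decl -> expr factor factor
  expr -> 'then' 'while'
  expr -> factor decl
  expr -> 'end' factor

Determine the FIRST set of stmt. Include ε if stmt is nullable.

stmt -> 'else' expr contributes {'else'}.
stmt -> 'end' 'else' 'while' contributes {'end'}.
From stmt -> decl: add FIRST(decl) = { 'else', 'end', 'then', 'while' }.
Union: FIRST(stmt) = { 'else', 'end', 'then', 'while' }.

{ 'else', 'end', 'then', 'while' }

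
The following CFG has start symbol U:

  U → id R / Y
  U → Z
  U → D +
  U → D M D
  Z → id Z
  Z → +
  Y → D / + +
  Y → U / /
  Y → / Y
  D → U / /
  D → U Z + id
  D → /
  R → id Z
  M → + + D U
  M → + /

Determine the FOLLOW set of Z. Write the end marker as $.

{ $, +, /, id }

In U → Z: Z is at the end, add FOLLOW(U) = { $, +, /, id }.
In Z → id Z: Z is at the end, add FOLLOW(Z) = { $, +, /, id }.
In D → U Z + id: add FIRST(+ id) = { + }.
In R → id Z: Z is at the end, add FOLLOW(R) = { / }.
Union: FOLLOW(Z) = { $, +, /, id }.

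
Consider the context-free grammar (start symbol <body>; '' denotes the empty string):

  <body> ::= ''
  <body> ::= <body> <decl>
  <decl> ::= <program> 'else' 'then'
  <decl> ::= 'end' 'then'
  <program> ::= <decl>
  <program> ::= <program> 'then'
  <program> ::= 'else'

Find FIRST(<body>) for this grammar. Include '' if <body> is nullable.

<body> ::= '' contributes ''.
From <body> ::= <body> <decl>: <body> nullable, take FIRST(<body>) ∪ FIRST(<decl>) = { 'else', 'end' }.
Union: FIRST(<body>) = { 'else', 'end', '' }.

{ 'else', 'end', '' }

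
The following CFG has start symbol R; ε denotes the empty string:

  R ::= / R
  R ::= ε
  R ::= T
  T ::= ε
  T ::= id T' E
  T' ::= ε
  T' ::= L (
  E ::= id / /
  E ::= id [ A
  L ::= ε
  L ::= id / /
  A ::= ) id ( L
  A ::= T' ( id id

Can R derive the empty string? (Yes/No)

R has an ε-production, so R ⇒ ε.

Yes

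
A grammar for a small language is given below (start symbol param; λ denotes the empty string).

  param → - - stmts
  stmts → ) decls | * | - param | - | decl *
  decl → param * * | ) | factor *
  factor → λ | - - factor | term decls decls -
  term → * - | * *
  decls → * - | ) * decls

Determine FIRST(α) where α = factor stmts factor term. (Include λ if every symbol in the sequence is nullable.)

Add FIRST(factor)\{λ} = { *, - }; factor is nullable, continue.
Add FIRST(stmts) = { ), *, - }; stmts is not nullable, stop.

{ ), *, - }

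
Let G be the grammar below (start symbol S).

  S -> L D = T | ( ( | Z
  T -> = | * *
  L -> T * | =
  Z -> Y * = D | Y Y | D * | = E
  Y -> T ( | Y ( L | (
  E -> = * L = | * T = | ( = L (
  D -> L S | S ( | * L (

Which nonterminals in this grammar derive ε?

{ } (none)

No nonterminal has an empty production or an RHS whose symbols are all nullable.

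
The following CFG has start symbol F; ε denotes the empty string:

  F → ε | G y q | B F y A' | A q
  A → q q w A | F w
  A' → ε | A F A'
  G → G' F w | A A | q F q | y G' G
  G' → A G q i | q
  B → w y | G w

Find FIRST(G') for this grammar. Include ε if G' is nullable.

From G' → A G q i: add FIRST(A) = { q, w, y }.
G' → q contributes {q}.
Union: FIRST(G') = { q, w, y }.

{ q, w, y }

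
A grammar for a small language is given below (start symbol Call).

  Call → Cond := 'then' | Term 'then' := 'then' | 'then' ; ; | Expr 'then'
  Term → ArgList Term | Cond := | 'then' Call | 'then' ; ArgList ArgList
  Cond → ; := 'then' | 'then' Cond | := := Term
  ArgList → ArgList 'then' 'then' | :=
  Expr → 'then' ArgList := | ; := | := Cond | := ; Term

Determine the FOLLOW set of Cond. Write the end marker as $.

In Call → Cond := 'then': add FIRST(:= 'then') = { := }.
In Term → Cond :=: add FIRST(:=) = { := }.
In Cond → 'then' Cond: Cond is at the end, add FOLLOW(Cond) = { 'then', := }.
In Expr → := Cond: Cond is at the end, add FOLLOW(Expr) = { 'then' }.
Union: FOLLOW(Cond) = { 'then', := }.

{ 'then', := }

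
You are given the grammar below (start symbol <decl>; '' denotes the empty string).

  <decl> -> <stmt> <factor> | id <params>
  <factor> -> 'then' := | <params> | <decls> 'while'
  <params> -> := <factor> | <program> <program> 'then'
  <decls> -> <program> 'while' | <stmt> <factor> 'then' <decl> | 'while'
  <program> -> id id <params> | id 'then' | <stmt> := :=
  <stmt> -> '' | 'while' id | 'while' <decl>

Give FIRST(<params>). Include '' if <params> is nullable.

<params> -> := <factor> contributes {:=}.
From <params> -> <program> <program> 'then': add FIRST(<program>) = { 'while', :=, id }.
Union: FIRST(<params>) = { 'while', :=, id }.

{ 'while', :=, id }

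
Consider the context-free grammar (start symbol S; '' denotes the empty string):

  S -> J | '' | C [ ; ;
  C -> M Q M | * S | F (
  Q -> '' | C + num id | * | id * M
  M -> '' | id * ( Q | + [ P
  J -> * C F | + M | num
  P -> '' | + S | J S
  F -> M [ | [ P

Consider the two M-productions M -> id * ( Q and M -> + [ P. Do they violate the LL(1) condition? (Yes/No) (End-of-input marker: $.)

FIRST(id * ( Q) = { id } and FIRST(+ [ P) = { + }.
The FIRST sets are disjoint and neither alternative is nullable — no conflict.

No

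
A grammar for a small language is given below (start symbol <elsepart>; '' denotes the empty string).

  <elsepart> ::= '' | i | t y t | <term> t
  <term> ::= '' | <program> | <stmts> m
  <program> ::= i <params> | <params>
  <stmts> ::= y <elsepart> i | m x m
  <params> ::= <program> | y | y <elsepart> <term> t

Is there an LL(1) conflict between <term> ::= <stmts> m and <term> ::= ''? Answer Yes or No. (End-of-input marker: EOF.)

FIRST(<stmts> m) = { m, y } and FIRST('') = { '' }.
The second is nullable but FOLLOW(<term>) = { t } is disjoint from FIRST of the first.

No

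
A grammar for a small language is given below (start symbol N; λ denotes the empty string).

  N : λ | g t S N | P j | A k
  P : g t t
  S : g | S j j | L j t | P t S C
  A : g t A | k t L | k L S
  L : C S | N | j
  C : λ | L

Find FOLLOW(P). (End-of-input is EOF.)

In N : P j: add FIRST(j) = { j }.
In S : P t S C: add FIRST(t S C) = { t }.
Union: FOLLOW(P) = { j, t }.

{ j, t }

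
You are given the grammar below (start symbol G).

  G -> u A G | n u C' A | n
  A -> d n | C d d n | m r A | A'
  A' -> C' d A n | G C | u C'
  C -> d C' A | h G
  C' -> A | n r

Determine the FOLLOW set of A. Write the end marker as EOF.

{ EOF, d, h, m, n, u }

In G -> u A G: add FIRST(G) = { n, u }.
In G -> n u C' A: A is at the end, add FOLLOW(G) = { EOF, d, h, m, n, u }.
In A -> m r A: A is at the end, add FOLLOW(A) = { EOF, d, h, m, n, u }.
In A' -> C' d A n: add FIRST(n) = { n }.
In C -> d C' A: A is at the end, add FOLLOW(C) = { EOF, d, h, m, n, u }.
In C' -> A: A is at the end, add FOLLOW(C') = { EOF, d, h, m, n, u }.
Union: FOLLOW(A) = { EOF, d, h, m, n, u }.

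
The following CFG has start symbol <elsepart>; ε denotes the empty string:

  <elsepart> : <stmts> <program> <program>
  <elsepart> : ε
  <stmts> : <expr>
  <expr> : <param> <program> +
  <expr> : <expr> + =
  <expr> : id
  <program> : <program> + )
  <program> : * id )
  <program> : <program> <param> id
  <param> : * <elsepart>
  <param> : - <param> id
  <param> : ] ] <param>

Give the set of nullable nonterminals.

{ <elsepart> }

Directly nullable (have an ε-production): <elsepart>.
No other nonterminal has a production whose RHS symbols are all nullable.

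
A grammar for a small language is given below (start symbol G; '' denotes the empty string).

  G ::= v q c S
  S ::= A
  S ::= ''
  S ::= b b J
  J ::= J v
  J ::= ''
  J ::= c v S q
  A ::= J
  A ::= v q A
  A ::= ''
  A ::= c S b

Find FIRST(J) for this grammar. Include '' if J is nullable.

From J ::= J v: J nullable, take FIRST(J) ∪ {v} = { c, v }.
J ::= '' contributes ''.
J ::= c v S q contributes {c}.
Union: FIRST(J) = { c, v, '' }.

{ c, v, '' }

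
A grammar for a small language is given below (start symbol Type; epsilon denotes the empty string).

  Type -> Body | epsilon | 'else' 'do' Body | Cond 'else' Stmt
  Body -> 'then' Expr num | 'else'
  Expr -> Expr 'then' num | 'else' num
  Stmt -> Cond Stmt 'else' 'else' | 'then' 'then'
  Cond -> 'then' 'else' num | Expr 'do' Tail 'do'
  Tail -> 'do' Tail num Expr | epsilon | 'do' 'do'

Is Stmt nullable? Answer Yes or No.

Nullable nonterminals: Tail, Type.
No production of Stmt has an RHS whose symbols are all nullable, so Stmt is not nullable.

No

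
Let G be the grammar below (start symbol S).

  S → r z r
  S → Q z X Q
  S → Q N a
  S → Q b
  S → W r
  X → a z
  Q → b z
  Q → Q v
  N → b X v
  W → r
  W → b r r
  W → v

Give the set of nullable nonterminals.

No nonterminal has an empty production or an RHS whose symbols are all nullable.

{ } (none)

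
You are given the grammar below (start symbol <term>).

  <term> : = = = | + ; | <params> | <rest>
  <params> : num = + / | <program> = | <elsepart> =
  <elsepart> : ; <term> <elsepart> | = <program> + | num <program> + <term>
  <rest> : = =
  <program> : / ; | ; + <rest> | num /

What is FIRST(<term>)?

<term> : = = = contributes {=}.
<term> : + ; contributes {+}.
From <term> : <params>: add FIRST(<params>) = { /, ;, =, num }.
From <term> : <rest>: add FIRST(<rest>) = { = }.
Union: FIRST(<term>) = { +, /, ;, =, num }.

{ +, /, ;, =, num }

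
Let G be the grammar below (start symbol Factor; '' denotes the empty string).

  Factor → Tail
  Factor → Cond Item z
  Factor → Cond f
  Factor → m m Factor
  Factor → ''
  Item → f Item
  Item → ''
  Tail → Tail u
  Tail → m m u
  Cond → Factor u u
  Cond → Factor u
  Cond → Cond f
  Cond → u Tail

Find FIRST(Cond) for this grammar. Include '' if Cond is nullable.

From Cond → Factor u u: Factor nullable, take FIRST(Factor) ∪ {u} = { m, u }.
From Cond → Factor u: Factor nullable, take FIRST(Factor) ∪ {u} = { m, u }.
From Cond → Cond f: add FIRST(Cond) = { m, u }.
Cond → u Tail contributes {u}.
Union: FIRST(Cond) = { m, u }.

{ m, u }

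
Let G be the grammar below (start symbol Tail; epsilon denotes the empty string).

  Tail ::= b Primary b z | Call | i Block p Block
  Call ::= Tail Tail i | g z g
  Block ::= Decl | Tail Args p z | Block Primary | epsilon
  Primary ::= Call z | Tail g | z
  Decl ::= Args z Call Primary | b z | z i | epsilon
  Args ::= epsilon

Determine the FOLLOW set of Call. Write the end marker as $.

{ $, b, g, i, p, z }

In Tail ::= Call: Call is at the end, add FOLLOW(Tail) = { $, b, g, i, p }.
In Primary ::= Call z: add FIRST(z) = { z }.
In Decl ::= Args z Call Primary: add FIRST(Primary) = { b, g, i, z }.
Union: FOLLOW(Call) = { $, b, g, i, p, z }.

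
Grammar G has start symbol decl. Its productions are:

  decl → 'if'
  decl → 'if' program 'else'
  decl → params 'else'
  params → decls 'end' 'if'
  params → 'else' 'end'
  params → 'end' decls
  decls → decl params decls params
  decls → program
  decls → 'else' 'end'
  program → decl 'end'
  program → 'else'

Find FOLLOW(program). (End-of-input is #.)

In decl → 'if' program 'else': add FIRST('else') = { 'else' }.
In decls → program: program is at the end, add FOLLOW(decls) = { 'else', 'end', 'if' }.
Union: FOLLOW(program) = { 'else', 'end', 'if' }.

{ 'else', 'end', 'if' }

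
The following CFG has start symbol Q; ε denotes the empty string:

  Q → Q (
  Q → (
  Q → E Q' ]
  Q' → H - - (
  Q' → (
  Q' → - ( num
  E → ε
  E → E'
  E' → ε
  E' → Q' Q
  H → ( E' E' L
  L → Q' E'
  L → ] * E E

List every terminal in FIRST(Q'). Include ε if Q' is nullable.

From Q' → H - - (: add FIRST(H) = { ( }.
Q' → ( contributes {(}.
Q' → - ( num contributes {-}.
Union: FIRST(Q') = { (, - }.

{ (, - }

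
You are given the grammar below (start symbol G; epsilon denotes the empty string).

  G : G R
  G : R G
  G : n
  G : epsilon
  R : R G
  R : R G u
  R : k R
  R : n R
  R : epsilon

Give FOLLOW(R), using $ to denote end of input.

In G : G R: R is at the end, add FOLLOW(G) = { $, k, n, u }.
In G : R G: add FIRST(G)\{epsilon} = { k, n, u }.
  Since G is nullable, also add FOLLOW(G) = { $, k, n, u }.
In R : R G: add FIRST(G)\{epsilon} = { k, n, u }.
  Since G is nullable, also add FOLLOW(R) = { $, k, n, u }.
In R : R G u: add FIRST(G u) = { k, n, u }.
In R : k R: R is at the end, add FOLLOW(R) = { $, k, n, u }.
In R : n R: R is at the end, add FOLLOW(R) = { $, k, n, u }.
Union: FOLLOW(R) = { $, k, n, u }.

{ $, k, n, u }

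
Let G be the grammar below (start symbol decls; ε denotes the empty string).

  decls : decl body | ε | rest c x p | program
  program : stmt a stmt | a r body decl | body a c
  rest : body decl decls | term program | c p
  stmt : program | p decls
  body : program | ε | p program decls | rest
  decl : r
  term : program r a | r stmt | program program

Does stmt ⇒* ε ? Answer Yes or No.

Nullable nonterminals: body, decls.
No production of stmt has an RHS whose symbols are all nullable, so stmt is not nullable.

No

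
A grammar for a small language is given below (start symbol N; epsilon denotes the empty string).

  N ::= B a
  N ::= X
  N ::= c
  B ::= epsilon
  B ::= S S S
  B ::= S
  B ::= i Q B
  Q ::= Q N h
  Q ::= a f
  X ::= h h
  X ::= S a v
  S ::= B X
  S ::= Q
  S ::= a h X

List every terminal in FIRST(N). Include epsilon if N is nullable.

From N ::= B a: B nullable, take FIRST(B) ∪ {a} = { a, h, i }.
From N ::= X: add FIRST(X) = { a, h, i }.
N ::= c contributes {c}.
Union: FIRST(N) = { a, c, h, i }.

{ a, c, h, i }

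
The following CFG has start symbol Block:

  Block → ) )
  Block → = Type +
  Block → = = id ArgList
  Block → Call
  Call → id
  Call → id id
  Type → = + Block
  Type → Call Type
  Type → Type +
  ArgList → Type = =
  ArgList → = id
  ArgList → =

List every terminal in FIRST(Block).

{ ), =, id }

Block → ) ) contributes {)}.
Block → = Type + contributes {=}.
Block → = = id ArgList contributes {=}.
From Block → Call: add FIRST(Call) = { id }.
Union: FIRST(Block) = { ), =, id }.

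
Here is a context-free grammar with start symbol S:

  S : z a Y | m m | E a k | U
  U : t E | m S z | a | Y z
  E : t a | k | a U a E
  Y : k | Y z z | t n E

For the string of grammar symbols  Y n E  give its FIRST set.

Add FIRST(Y) = { k, t }; Y is not nullable, stop.

{ k, t }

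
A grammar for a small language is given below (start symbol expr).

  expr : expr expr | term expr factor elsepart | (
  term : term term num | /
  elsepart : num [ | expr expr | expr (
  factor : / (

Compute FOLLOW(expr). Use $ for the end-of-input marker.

{ $, (, / }

expr is the start symbol, so $ ∈ FOLLOW(expr).
In expr : expr expr: add FIRST(expr) = { (, / }.
In expr : expr expr: expr is at the end, add FOLLOW(expr) = { $, (, / }.
In expr : term expr factor elsepart: add FIRST(factor elsepart) = { / }.
In elsepart : expr expr: add FIRST(expr) = { (, / }.
In elsepart : expr expr: expr is at the end, add FOLLOW(elsepart) = { $, (, / }.
In elsepart : expr (: add FIRST(() = { ( }.
Union: FOLLOW(expr) = { $, (, / }.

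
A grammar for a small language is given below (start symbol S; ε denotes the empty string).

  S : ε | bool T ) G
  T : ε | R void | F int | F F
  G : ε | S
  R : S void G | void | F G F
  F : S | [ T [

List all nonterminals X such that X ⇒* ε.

{ F, G, R, S, T }

Directly nullable (have an ε-production): S, T, G.
F : S with every symbol nullable, so F is nullable.
R : F G F with every symbol nullable, so R is nullable.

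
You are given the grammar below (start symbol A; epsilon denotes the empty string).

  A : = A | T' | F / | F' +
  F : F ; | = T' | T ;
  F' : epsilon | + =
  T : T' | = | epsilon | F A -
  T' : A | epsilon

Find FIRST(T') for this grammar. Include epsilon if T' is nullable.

From T' : A: add FIRST(A) = { +, ;, =, epsilon } (including epsilon since A is nullable).
T' : epsilon contributes epsilon.
Union: FIRST(T') = { +, ;, =, epsilon }.

{ +, ;, =, epsilon }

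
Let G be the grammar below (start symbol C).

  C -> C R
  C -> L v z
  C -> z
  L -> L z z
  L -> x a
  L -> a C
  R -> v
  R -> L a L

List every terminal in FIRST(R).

R -> v contributes {v}.
From R -> L a L: add FIRST(L) = { a, x }.
Union: FIRST(R) = { a, v, x }.

{ a, v, x }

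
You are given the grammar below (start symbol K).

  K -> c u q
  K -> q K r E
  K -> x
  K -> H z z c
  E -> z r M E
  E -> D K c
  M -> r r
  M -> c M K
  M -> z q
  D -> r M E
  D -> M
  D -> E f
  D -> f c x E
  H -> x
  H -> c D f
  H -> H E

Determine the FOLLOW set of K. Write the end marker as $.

K is the start symbol, so $ ∈ FOLLOW(K).
In K -> q K r E: add FIRST(r E) = { r }.
In E -> D K c: add FIRST(c) = { c }.
In M -> c M K: K is at the end, add FOLLOW(M) = { c, f, q, r, x, z }.
Union: FOLLOW(K) = { $, c, f, q, r, x, z }.

{ $, c, f, q, r, x, z }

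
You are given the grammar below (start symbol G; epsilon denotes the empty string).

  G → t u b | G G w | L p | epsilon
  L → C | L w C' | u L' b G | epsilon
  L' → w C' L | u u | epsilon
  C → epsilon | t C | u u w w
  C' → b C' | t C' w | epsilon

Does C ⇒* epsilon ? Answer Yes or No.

Yes

C has an epsilon-production, so C ⇒ epsilon.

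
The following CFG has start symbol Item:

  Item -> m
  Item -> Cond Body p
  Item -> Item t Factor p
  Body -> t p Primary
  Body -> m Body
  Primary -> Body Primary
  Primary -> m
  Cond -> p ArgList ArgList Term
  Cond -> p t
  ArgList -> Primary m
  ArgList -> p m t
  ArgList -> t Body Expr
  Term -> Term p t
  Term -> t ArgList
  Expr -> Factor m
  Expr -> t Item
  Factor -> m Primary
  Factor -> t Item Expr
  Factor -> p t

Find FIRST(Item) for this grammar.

Item -> m contributes {m}.
From Item -> Cond Body p: add FIRST(Cond) = { p }.
From Item -> Item t Factor p: add FIRST(Item) = { m, p }.
Union: FIRST(Item) = { m, p }.

{ m, p }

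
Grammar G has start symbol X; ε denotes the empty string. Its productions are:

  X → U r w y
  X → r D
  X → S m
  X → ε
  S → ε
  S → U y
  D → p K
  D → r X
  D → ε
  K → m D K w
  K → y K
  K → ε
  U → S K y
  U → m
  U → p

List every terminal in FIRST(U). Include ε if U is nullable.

From U → S K y: S, K nullable, take FIRST(S) ∪ FIRST(K) ∪ {y} = { m, p, y }.
U → m contributes {m}.
U → p contributes {p}.
Union: FIRST(U) = { m, p, y }.

{ m, p, y }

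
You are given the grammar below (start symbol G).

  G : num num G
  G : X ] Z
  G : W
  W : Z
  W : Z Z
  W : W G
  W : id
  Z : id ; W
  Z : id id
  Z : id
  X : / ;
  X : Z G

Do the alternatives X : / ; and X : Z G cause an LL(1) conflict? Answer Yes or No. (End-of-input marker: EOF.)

No

FIRST(/ ;) = { / } and FIRST(Z G) = { id }.
The FIRST sets are disjoint and neither alternative is nullable — no conflict.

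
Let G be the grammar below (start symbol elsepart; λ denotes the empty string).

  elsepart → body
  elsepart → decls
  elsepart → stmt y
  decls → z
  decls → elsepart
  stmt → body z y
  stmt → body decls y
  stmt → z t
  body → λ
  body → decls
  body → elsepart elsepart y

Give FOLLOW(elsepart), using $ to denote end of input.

{ $, y, z }

elsepart is the start symbol, so $ ∈ FOLLOW(elsepart).
In decls → elsepart: elsepart is at the end, add FOLLOW(decls) = { $, y, z }.
In body → elsepart elsepart y: add FIRST(elsepart y) = { y, z }.
In body → elsepart elsepart y: add FIRST(y) = { y }.
Union: FOLLOW(elsepart) = { $, y, z }.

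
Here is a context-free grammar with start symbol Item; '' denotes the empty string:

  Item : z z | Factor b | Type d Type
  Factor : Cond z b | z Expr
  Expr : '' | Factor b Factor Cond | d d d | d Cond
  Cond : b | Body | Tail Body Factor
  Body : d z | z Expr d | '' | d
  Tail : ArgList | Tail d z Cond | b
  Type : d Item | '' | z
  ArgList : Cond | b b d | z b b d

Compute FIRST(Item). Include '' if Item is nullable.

Item : z z contributes {z}.
From Item : Factor b: add FIRST(Factor) = { b, d, z }.
From Item : Type d Type: Type nullable, take FIRST(Type) ∪ {d} = { d, z }.
Union: FIRST(Item) = { b, d, z }.

{ b, d, z }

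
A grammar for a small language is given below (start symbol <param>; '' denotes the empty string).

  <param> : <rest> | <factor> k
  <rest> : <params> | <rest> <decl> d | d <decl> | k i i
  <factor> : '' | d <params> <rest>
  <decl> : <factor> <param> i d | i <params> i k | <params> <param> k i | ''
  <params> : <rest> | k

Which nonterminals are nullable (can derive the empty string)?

{ <decl>, <factor> }

Directly nullable (have an ''-production): <factor>, <decl>.
No other nonterminal has a production whose RHS symbols are all nullable.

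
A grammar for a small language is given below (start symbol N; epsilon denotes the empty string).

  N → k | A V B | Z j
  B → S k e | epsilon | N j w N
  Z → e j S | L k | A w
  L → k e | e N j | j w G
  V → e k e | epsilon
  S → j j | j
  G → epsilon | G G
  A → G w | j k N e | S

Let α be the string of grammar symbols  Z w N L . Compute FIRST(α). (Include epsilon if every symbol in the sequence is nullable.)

{ e, j, k, w }

Add FIRST(Z) = { e, j, k, w }; Z is not nullable, stop.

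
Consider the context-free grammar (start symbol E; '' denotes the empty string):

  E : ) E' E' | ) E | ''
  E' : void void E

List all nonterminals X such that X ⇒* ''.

{ E }

Directly nullable (have an ''-production): E.
No other nonterminal has a production whose RHS symbols are all nullable.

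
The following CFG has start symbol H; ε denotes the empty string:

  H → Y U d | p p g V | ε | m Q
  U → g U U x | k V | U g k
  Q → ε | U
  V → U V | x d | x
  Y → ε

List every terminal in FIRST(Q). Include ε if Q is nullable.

Q → ε contributes ε.
From Q → U: add FIRST(U) = { g, k }.
Union: FIRST(Q) = { g, k, ε }.

{ g, k, ε }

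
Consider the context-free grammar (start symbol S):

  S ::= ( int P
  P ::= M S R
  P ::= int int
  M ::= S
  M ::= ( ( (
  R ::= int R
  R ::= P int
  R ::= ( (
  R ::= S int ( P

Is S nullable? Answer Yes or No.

No

No nonterminal in this grammar is nullable.
No production of S has an RHS whose symbols are all nullable, so S is not nullable.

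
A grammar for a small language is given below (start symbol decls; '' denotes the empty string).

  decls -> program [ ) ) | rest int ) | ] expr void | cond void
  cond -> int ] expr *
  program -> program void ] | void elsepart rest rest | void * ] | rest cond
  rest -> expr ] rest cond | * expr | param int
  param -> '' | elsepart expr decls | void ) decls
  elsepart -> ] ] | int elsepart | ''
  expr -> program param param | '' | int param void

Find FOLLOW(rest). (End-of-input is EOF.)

In decls -> rest int ): add FIRST(int )) = { int }.
In program -> void elsepart rest rest: add FIRST(rest) = { *, ], int, void }.
In program -> void elsepart rest rest: rest is at the end, add FOLLOW(program) = { *, [, ], int, void }.
In program -> rest cond: add FIRST(cond) = { int }.
In rest -> expr ] rest cond: add FIRST(cond) = { int }.
Union: FOLLOW(rest) = { *, [, ], int, void }.

{ *, [, ], int, void }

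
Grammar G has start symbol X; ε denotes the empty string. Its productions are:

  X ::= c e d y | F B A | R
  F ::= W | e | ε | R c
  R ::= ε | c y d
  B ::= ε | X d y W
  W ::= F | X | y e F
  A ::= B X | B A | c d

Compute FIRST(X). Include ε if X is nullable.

{ c, d, e, y, ε }

X ::= c e d y contributes {c}.
From X ::= F B A: F, B, A nullable, take FIRST(F) ∪ FIRST(B) ∪ FIRST(A) = { c, d, e, y }; also ε since the whole RHS is nullable.
From X ::= R: add FIRST(R) = { c, ε } (including ε since R is nullable).
Union: FIRST(X) = { c, d, e, y, ε }.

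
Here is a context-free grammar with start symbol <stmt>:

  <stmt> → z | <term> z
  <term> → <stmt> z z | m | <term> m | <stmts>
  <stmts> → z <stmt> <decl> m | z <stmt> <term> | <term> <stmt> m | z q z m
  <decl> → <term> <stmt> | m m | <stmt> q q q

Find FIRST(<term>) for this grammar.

From <term> → <stmt> z z: add FIRST(<stmt>) = { m, z }.
<term> → m contributes {m}.
From <term> → <term> m: add FIRST(<term>) = { m, z }.
From <term> → <stmts>: add FIRST(<stmts>) = { m, z }.
Union: FIRST(<term>) = { m, z }.

{ m, z }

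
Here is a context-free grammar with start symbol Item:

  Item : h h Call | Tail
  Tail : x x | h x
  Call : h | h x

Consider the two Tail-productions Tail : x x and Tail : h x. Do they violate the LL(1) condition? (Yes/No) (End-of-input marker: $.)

FIRST(x x) = { x } and FIRST(h x) = { h }.
The FIRST sets are disjoint and neither alternative is nullable — no conflict.

No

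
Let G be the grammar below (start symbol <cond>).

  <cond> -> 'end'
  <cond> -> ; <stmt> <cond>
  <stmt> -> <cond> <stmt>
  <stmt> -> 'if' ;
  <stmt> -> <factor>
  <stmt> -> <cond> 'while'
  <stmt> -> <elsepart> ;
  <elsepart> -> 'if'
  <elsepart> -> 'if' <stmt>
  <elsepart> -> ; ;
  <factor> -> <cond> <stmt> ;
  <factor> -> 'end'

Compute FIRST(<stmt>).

{ 'end', 'if', ; }

From <stmt> -> <cond> <stmt>: add FIRST(<cond>) = { 'end', ; }.
<stmt> -> 'if' ; contributes {'if'}.
From <stmt> -> <factor>: add FIRST(<factor>) = { 'end', ; }.
From <stmt> -> <cond> 'while': add FIRST(<cond>) = { 'end', ; }.
From <stmt> -> <elsepart> ;: add FIRST(<elsepart>) = { 'if', ; }.
Union: FIRST(<stmt>) = { 'end', 'if', ; }.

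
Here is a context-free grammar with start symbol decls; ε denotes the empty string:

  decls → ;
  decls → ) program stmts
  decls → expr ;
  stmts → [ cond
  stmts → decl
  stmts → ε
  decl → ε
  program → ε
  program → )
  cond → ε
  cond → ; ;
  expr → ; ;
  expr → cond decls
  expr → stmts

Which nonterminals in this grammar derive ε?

{ cond, decl, expr, program, stmts }

Directly nullable (have an ε-production): stmts, decl, program, cond.
expr → stmts with every symbol nullable, so expr is nullable.
No other nonterminal has a production whose RHS symbols are all nullable.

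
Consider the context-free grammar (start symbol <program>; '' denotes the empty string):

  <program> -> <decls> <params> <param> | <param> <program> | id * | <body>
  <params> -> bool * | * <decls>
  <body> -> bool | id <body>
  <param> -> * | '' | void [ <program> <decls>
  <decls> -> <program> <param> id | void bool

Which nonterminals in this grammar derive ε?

{ <param> }

Directly nullable (have an ''-production): <param>.
No other nonterminal has a production whose RHS symbols are all nullable.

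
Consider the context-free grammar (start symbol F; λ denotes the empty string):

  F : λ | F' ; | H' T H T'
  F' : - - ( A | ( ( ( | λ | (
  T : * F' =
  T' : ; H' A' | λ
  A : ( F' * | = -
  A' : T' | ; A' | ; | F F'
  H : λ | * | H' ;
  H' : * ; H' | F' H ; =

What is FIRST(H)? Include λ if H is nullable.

H : λ contributes λ.
H : * contributes {*}.
From H : H' ;: add FIRST(H') = { (, *, -, ; }.
Union: FIRST(H) = { (, *, -, ;, λ }.

{ (, *, -, ;, λ }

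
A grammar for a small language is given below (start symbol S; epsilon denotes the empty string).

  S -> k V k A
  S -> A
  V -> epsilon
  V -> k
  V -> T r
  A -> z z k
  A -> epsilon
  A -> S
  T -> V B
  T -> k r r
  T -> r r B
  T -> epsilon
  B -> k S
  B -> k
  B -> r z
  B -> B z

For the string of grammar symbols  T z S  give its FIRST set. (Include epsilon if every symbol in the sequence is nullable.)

{ k, r, z }

Add FIRST(T)\{epsilon} = { k, r }; T is nullable, continue.
z is a terminal; add {z} and stop.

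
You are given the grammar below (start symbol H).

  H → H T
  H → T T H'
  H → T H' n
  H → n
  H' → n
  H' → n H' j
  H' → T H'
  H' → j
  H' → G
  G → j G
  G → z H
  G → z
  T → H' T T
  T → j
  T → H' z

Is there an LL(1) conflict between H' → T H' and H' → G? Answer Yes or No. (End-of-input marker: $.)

FIRST(T H') = { j, n, z } and FIRST(G) = { j, z }.
Both contain j, so the two alternatives are not disjoint — LL(1) conflict.

Yes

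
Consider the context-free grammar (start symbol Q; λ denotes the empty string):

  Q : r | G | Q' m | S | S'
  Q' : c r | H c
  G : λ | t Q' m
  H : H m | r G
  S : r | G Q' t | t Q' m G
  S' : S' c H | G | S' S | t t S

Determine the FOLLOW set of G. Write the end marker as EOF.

{ EOF, c, m, r, t }

In Q : G: G is at the end, add FOLLOW(Q) = { EOF }.
In H : r G: G is at the end, add FOLLOW(H) = { EOF, c, m, r, t }.
In S : G Q' t: add FIRST(Q' t) = { c, r }.
In S : t Q' m G: G is at the end, add FOLLOW(S) = { EOF, c, r, t }.
In S' : G: G is at the end, add FOLLOW(S') = { EOF, c, r, t }.
Union: FOLLOW(G) = { EOF, c, m, r, t }.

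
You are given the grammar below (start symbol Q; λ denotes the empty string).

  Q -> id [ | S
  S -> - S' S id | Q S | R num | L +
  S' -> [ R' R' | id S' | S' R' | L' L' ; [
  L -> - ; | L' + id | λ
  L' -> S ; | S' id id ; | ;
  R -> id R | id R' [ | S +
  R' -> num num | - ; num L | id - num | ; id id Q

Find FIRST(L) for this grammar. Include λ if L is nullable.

{ +, -, ;, [, id, λ }

L -> - ; contributes {-}.
From L -> L' + id: add FIRST(L') = { +, -, ;, [, id }.
L -> λ contributes λ.
Union: FIRST(L) = { +, -, ;, [, id, λ }.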